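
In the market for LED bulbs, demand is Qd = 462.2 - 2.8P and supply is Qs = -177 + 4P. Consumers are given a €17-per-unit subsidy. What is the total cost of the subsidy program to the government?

Pre-subsidy: 462.2 - 2.8P = -177 + 4P gives P* = 94, Q* = 199.
With the rebate, buyers effectively pay Pb = Ps − 17, where Ps is the price sellers receive.
Demand in terms of Ps becomes Qd = 462.2 − 2.8(Ps − 17) = 509.8 - 2.8Ps. Setting this equal to supply: 509.8 - 2.8Ps = -177 + 4Ps, so Ps = 101.
Buyers pay Pb = 101 − 17 = 84; Q' = -177 + 4·101 = 227.
Government outlay = subsidy × quantity = 17 × 227 = 3859.

Government cost = €3859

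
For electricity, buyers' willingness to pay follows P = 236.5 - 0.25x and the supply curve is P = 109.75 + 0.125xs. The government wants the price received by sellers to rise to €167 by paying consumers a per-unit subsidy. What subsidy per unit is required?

Required subsidy s = €45 per unit

At a seller price of 167, quantity supplied is -878 + 8·167 = 458.
Buyers absorb 458 only when they pay Pb = 236.5 − 0.25·458 = 122.
s = Ps − Pb = 167 − 122 = 45.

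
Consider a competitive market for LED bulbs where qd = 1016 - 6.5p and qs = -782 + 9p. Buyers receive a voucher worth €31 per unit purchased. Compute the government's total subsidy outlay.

Pre-subsidy: 1016 - 6.5p = -782 + 9p gives p* = 116, q* = 262.
With the rebate, buyers effectively pay pb = ps − 31, where ps is the price sellers receive.
Demand in terms of ps becomes qd = 1016 − 6.5(ps − 31) = 1217.5 - 6.5ps. Setting this equal to supply: 1217.5 - 6.5ps = -782 + 9ps, so ps = 129.
Buyers pay pb = 129 − 31 = 98; q' = -782 + 9·129 = 379.
Government outlay = subsidy × quantity = 31 × 379 = 11749.

Government cost = €11749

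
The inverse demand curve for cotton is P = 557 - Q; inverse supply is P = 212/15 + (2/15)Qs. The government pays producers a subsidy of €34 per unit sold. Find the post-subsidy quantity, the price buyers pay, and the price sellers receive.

Q' = 509; buyers pay €48; sellers receive €82

Pre-subsidy: 557 - Q = 212/15 + (2/15)Q gives Q* = 479 and P* = 78.
With the subsidy, sellers receive Ps = Pb + 34 for each unit, where Pb is the price buyers pay.
On the curves, Pb = 557 - Q and Ps = 212/15 + (2/15)Q; the wedge Ps − Pb = 34 gives 212/15 + (2/15)Q − (557 - Q) = 34, so Q' = 509.
Then Pb = 557 − 1·509 = 48 and Ps = 212/15 + (2/15)·509 = 82.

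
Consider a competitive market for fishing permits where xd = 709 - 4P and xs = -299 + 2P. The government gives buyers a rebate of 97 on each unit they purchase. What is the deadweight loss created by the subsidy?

Pre-subsidy: 709 - 4P = -299 + 2P gives P* = 168, x* = 37.
With the rebate, buyers effectively pay Pb = Ps − 97, where Ps is the price sellers receive.
Demand in terms of Ps becomes xd = 709 − 4(Ps − 97) = 1097 - 4Ps. Setting this equal to supply: 1097 - 4Ps = -299 + 2Ps, so Ps = 698/3.
Buyers pay Pb = 698/3 − 97 = 407/3; x' = -299 + 2·(698/3) = 499/3.
The subsidy expands output by 499/3 − 37 = 388/3 past the efficient level; on those units the gap between marginal cost and willingness to pay runs from 0 up to 97.
DWL = ½ × 97 × 388/3 = 18818/3.

Deadweight loss = 18818/3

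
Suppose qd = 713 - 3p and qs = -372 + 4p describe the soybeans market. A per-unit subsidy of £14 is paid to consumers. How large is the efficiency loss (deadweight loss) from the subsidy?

Deadweight loss = £168

Pre-subsidy: 713 - 3p = -372 + 4p gives p* = 155, q* = 248.
With the rebate, buyers effectively pay pb = ps − 14, where ps is the price sellers receive.
Demand in terms of ps becomes qd = 713 − 3(ps − 14) = 755 - 3ps. Setting this equal to supply: 755 - 3ps = -372 + 4ps, so ps = 161.
Buyers pay pb = 161 − 14 = 147; q' = -372 + 4·161 = 272.
The subsidy expands output by 272 − 248 = 24 past the efficient level; on those units the gap between marginal cost and willingness to pay runs from 0 up to 14.
DWL = ½ × 14 × 24 = 168.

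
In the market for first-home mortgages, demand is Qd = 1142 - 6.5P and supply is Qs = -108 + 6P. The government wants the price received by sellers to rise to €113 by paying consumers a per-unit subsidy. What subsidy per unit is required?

Required subsidy s = €25 per unit

At a seller price of 113, quantity supplied is -108 + 6·113 = 570.
Buyers absorb 570 only when they pay Pb with 1142 − 6.5·Pb = 570, i.e. Pb = 88.
s = Ps − Pb = 113 − 88 = 25.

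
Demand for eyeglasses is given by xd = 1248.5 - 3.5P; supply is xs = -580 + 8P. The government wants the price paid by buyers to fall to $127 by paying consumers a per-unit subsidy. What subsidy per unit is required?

At a buyer price of 127, quantity demanded is 1248.5 − 3.5·127 = 804.
Sellers supply 804 only when they receive Ps with -580 + 8·Ps = 804, i.e. Ps = 173.
s = Ps − Pb = 173 − 127 = 46.

Required subsidy s = $46 per unit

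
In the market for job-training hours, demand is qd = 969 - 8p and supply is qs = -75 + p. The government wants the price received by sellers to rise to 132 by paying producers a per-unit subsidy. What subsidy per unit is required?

Required subsidy s = 18 per unit

At a seller price of 132, quantity supplied is -75 + 1·132 = 57.
Buyers absorb 57 only when they pay pb with 969 − 8·pb = 57, i.e. pb = 114.
s = ps − pb = 132 − 114 = 18.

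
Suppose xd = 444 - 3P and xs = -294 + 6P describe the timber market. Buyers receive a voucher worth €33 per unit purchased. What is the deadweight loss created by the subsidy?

Pre-subsidy: 444 - 3P = -294 + 6P gives P* = 82, x* = 198.
With the rebate, buyers effectively pay Pb = Ps − 33, where Ps is the price sellers receive.
Demand in terms of Ps becomes xd = 444 − 3(Ps − 33) = 543 - 3Ps. Setting this equal to supply: 543 - 3Ps = -294 + 6Ps, so Ps = 93.
Buyers pay Pb = 93 − 33 = 60; x' = -294 + 6·93 = 264.
The subsidy expands output by 264 − 198 = 66 past the efficient level; on those units the gap between marginal cost and willingness to pay runs from 0 up to 33.
DWL = ½ × 33 × 66 = 1089.

Deadweight loss = €1089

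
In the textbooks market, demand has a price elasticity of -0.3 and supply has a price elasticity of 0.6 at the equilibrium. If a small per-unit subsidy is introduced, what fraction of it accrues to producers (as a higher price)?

For a small subsidy around the equilibrium, the benefit split depends on the relative slopes, which at a point are proportional to the elasticities.
Buyer share = εs/(εs + |εd|) = 0.6/(0.6 + 0.3) = 2/3; seller share = |εd|/(εs + |εd|) = 1/3.
So producers capture 1/3 of the subsidy.

Producer share = 1/3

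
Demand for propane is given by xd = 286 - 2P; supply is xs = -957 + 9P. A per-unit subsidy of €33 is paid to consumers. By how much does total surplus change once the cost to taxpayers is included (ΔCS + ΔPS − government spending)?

Pre-subsidy: 286 - 2P = -957 + 9P gives P* = 113, x* = 60.
With the rebate, buyers effectively pay Pb = Ps − 33, where Ps is the price sellers receive.
Demand in terms of Ps becomes xd = 286 − 2(Ps − 33) = 352 - 2Ps. Setting this equal to supply: 352 - 2Ps = -957 + 9Ps, so Ps = 119.
Buyers pay Pb = 119 − 33 = 86; x' = -957 + 9·119 = 114.
ΔCS = ½(60 + 114)(113 − 86) = 2349; ΔPS = ½(60 + 114)(119 − 113) = 522.
Government spending = 33 × 114 = 3762.
Net change = 2349 + 522 − 3762 = -891. The loss equals the DWL triangle ½·33·54.

Net change in total surplus = -€891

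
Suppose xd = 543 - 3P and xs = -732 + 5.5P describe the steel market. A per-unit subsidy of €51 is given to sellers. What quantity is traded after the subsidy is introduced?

Pre-subsidy: 543 - 3P = -732 + 5.5P gives P* = 150, x* = 93.
With the subsidy, sellers receive Ps = Pb + 51 for each unit, where Pb is the price buyers pay.
Supply in terms of Pb becomes xs = -732 + 5.5(Pb + 51) = -451.5 + 5.5Pb. Setting this equal to demand: 543 - 3Pb = -451.5 + 5.5Pb, so Pb = 117.
Sellers receive Ps = 117 + 51 = 168; x' = 543 − 3·117 = 192.

x' = 192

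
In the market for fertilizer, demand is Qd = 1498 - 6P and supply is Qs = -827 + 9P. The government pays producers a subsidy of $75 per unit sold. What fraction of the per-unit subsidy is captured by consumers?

Consumer share = 0.6

Pre-subsidy: 1498 - 6P = -827 + 9P gives P* = 155, Q* = 568.
With the subsidy, sellers receive Ps = Pb + 75 for each unit, where Pb is the price buyers pay.
Supply in terms of Pb becomes Qs = -827 + 9(Pb + 75) = -152 + 9Pb. Setting this equal to demand: 1498 - 6Pb = -152 + 9Pb, so Pb = 110.
Sellers receive Ps = 110 + 75 = 185; Q' = 1498 − 6·110 = 838.
Buyers' price falls by P* − Pb = 155 − 110 = 45; sellers' price rises by Ps − P* = 185 − 155 = 30.
So consumers capture 45/75 = 0.6 of each unit of subsidy.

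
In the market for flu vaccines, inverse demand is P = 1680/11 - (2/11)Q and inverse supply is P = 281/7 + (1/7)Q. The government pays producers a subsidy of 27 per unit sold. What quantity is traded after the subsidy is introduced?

Q' = 429.92

Pre-subsidy: 1680/11 - (2/11)Q = 281/7 + (1/7)Q gives Q* = 346.76 and P* = 89.68.
With the subsidy, sellers receive Ps = Pb + 27 for each unit, where Pb is the price buyers pay.
On the curves, Pb = 1680/11 - (2/11)Q and Ps = 281/7 + (1/7)Q; the wedge Ps − Pb = 27 gives 281/7 + (1/7)Q − (1680/11 - (2/11)Q) = 27, so Q' = 429.92.
Then Pb = 1680/11 − (2/11)·429.92 = 74.56 and Ps = 281/7 + (1/7)·429.92 = 101.56.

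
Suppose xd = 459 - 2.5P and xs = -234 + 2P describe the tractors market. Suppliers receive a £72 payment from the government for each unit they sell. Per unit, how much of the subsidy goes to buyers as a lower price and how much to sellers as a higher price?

Pre-subsidy: 459 - 2.5P = -234 + 2P gives P* = 154, x* = 74.
With the subsidy, sellers receive Ps = Pb + 72 for each unit, where Pb is the price buyers pay.
Supply in terms of Pb becomes xs = -234 + 2(Pb + 72) = -90 + 2Pb. Setting this equal to demand: 459 - 2.5Pb = -90 + 2Pb, so Pb = 122.
Sellers receive Ps = 122 + 72 = 194; x' = 459 − 2.5·122 = 154.
Buyers' price falls by P* − Pb = 154 − 122 = 32; sellers' price rises by Ps − P* = 194 − 154 = 40.

Buyers gain £32 per unit; sellers gain £40 per unit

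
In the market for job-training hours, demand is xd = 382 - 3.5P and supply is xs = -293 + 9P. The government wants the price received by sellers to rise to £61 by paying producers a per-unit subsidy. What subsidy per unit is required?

Required subsidy s = £25 per unit

At a seller price of 61, quantity supplied is -293 + 9·61 = 256.
Buyers absorb 256 only when they pay Pb with 382 − 3.5·Pb = 256, i.e. Pb = 36.
s = Ps − Pb = 61 − 36 = 25.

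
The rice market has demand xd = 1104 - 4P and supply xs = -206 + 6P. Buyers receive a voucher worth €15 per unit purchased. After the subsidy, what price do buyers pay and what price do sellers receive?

Pre-subsidy: 1104 - 4P = -206 + 6P gives P* = 131, x* = 580.
With the rebate, buyers effectively pay Pb = Ps − 15, where Ps is the price sellers receive.
Demand in terms of Ps becomes xd = 1104 − 4(Ps − 15) = 1164 - 4Ps. Setting this equal to supply: 1164 - 4Ps = -206 + 6Ps, so Ps = 137.
Buyers pay Pb = 137 − 15 = 122; x' = -206 + 6·137 = 616.

Buyers pay €122; sellers receive €137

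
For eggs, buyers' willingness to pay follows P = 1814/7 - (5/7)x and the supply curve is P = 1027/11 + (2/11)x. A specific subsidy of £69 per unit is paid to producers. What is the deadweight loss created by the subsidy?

Pre-subsidy: 1814/7 - (5/7)x = 1027/11 + (2/11)x gives x* = 185 and P* = 127.
With the subsidy, sellers receive Ps = Pb + 69 for each unit, where Pb is the price buyers pay.
On the curves, Pb = 1814/7 - (5/7)x and Ps = 1027/11 + (2/11)x; the wedge Ps − Pb = 69 gives 1027/11 + (2/11)x − (1814/7 - (5/7)x) = 69, so x' = 262.
Then Pb = 1814/7 − (5/7)·262 = 72 and Ps = 1027/11 + (2/11)·262 = 141.
The subsidy expands output by 262 − 185 = 77 past the efficient level; on those units the gap between marginal cost and willingness to pay runs from 0 up to 69.
DWL = ½ × 69 × 77 = 2656.5.

Deadweight loss = £2656.5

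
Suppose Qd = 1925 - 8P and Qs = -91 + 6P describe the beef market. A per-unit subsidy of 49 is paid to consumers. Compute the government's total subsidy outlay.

Pre-subsidy: 1925 - 8P = -91 + 6P gives P* = 144, Q* = 773.
With the rebate, buyers effectively pay Pb = Ps − 49, where Ps is the price sellers receive.
Demand in terms of Ps becomes Qd = 1925 − 8(Ps − 49) = 2317 - 8Ps. Setting this equal to supply: 2317 - 8Ps = -91 + 6Ps, so Ps = 172.
Buyers pay Pb = 172 − 49 = 123; Q' = -91 + 6·172 = 941.
Government outlay = subsidy × quantity = 49 × 941 = 46109.

Government cost = 46109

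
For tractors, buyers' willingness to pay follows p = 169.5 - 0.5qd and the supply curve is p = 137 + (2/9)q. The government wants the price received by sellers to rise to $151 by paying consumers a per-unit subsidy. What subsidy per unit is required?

At a seller price of 151, quantity supplied is -616.5 + 4.5·151 = 63.
Buyers absorb 63 only when they pay pb = 169.5 − 0.5·63 = 138.
s = ps − pb = 151 − 138 = 13.

Required subsidy s = $13 per unit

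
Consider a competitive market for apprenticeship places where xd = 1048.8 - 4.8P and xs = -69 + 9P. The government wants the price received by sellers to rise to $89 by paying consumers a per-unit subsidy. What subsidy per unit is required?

At a seller price of 89, quantity supplied is -69 + 9·89 = 732.
Buyers absorb 732 only when they pay Pb with 1048.8 − 4.8·Pb = 732, i.e. Pb = 66.
s = Ps − Pb = 89 − 66 = 23.

Required subsidy s = $23 per unit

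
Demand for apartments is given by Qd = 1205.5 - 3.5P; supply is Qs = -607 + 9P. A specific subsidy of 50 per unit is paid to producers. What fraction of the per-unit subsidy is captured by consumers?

Consumer share = 0.72

Pre-subsidy: 1205.5 - 3.5P = -607 + 9P gives P* = 145, Q* = 698.
With the subsidy, sellers receive Ps = Pb + 50 for each unit, where Pb is the price buyers pay.
Supply in terms of Pb becomes Qs = -607 + 9(Pb + 50) = -157 + 9Pb. Setting this equal to demand: 1205.5 - 3.5Pb = -157 + 9Pb, so Pb = 109.
Sellers receive Ps = 109 + 50 = 159; Q' = 1205.5 − 3.5·109 = 824.
Buyers' price falls by P* − Pb = 145 − 109 = 36; sellers' price rises by Ps − P* = 159 − 145 = 14.
So consumers capture 36/50 = 0.72 of each unit of subsidy.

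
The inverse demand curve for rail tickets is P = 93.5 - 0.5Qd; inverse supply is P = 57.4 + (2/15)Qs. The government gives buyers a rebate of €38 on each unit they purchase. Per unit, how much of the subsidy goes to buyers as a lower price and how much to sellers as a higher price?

Pre-subsidy: 93.5 - 0.5Q = 57.4 + (2/15)Q gives Q* = 57 and P* = 65.
With the rebate, buyers effectively pay Pb = Ps − 38, where Ps is the price sellers receive.
On the curves, Pb = 93.5 - 0.5Q and Ps = 57.4 + (2/15)Q; the wedge Ps − Pb = 38 gives 57.4 + (2/15)Q − (93.5 - 0.5Q) = 38, so Q' = 117.
Then Pb = 93.5 − 0.5·117 = 35 and Ps = 57.4 + (2/15)·117 = 73.
Buyers' price falls by P* − Pb = 65 − 35 = 30; sellers' price rises by Ps − P* = 73 − 65 = 8.

Buyers gain €30 per unit; sellers gain €8 per unit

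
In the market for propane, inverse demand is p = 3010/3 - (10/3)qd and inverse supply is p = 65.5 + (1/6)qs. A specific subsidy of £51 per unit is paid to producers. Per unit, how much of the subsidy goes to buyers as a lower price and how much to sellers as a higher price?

Pre-subsidy: 3010/3 - (10/3)q = 65.5 + (1/6)q gives q* = 5627/21 and p* = 6940/63.
With the subsidy, sellers receive ps = pb + 51 for each unit, where pb is the price buyers pay.
On the curves, pb = 3010/3 - (10/3)q and ps = 65.5 + (1/6)q; the wedge ps − pb = 51 gives 65.5 + (1/6)q − (3010/3 - (10/3)q) = 51, so q' = 5933/21.
Then pb = 3010/3 − (10/3)·(5933/21) = 3880/63 and ps = 65.5 + (1/6)·(5933/21) = 7093/63.
Buyers' price falls by p* − pb = 6940/63 − 3880/63 = 340/7; sellers' price rises by ps − p* = 7093/63 − 6940/63 = 17/7.

Buyers gain 340/7 per unit; sellers gain 17/7 per unit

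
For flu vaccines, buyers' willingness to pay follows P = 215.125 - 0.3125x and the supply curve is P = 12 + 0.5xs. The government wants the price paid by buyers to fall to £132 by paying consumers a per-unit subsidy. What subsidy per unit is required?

Required subsidy s = £13 per unit

At a buyer price of 132, quantity demanded is 688.4 − 3.2·132 = 266.
Sellers supply 266 only when they receive Ps = 12 + 0.5·266 = 145.
s = Ps − Pb = 145 − 132 = 13.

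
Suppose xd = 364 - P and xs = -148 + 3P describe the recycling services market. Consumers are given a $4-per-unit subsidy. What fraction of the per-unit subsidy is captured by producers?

Producer share = 0.25

Pre-subsidy: 364 - P = -148 + 3P gives P* = 128, x* = 236.
With the rebate, buyers effectively pay Pb = Ps − 4, where Ps is the price sellers receive.
Demand in terms of Ps becomes xd = 364 − 1(Ps − 4) = 368 - Ps. Setting this equal to supply: 368 - Ps = -148 + 3Ps, so Ps = 129.
Buyers pay Pb = 129 − 4 = 125; x' = -148 + 3·129 = 239.
Buyers' price falls by P* − Pb = 128 − 125 = 3; sellers' price rises by Ps − P* = 129 − 128 = 1.
So producers capture 1/4 = 0.25 of each unit of subsidy.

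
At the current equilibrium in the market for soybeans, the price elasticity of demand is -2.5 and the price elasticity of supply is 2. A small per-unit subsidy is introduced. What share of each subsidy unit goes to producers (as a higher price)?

For a small subsidy around the equilibrium, the benefit split depends on the relative slopes, which at a point are proportional to the elasticities.
Buyer share = εs/(εs + |εd|) = 2/(2 + 2.5) = 4/9; seller share = |εd|/(εs + |εd|) = 5/9.
So producers capture 5/9 of the subsidy.

Producer share = 5/9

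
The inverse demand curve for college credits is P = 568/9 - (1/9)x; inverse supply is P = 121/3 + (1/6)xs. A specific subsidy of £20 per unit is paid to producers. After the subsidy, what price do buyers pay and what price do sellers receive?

Buyers pay £46; sellers receive £66

Pre-subsidy: 568/9 - (1/9)x = 121/3 + (1/6)x gives x* = 82 and P* = 54.
With the subsidy, sellers receive Ps = Pb + 20 for each unit, where Pb is the price buyers pay.
On the curves, Pb = 568/9 - (1/9)x and Ps = 121/3 + (1/6)x; the wedge Ps − Pb = 20 gives 121/3 + (1/6)x − (568/9 - (1/9)x) = 20, so x' = 154.
Then Pb = 568/9 − (1/9)·154 = 46 and Ps = 121/3 + (1/6)·154 = 66.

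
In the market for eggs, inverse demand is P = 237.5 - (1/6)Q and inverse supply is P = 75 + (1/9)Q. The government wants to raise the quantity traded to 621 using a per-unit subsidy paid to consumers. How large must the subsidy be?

Required subsidy s = 10 per unit

At Q = 621, from the demand curve buyers pay Pb = 237.5 − (1/6)·621 = 134; from the supply curve sellers need Ps = 75 + (1/9)·621 = 144.
The subsidy must fill the gap: s = Ps − Pb = 144 − 134 = 10.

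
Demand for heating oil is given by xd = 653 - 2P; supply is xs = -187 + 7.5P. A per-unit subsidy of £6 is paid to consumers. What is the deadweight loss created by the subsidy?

Deadweight loss = 540/19

Pre-subsidy: 653 - 2P = -187 + 7.5P gives P* = 1680/19, x* = 9047/19.
With the rebate, buyers effectively pay Pb = Ps − 6, where Ps is the price sellers receive.
Demand in terms of Ps becomes xd = 653 − 2(Ps − 6) = 665 - 2Ps. Setting this equal to supply: 665 - 2Ps = -187 + 7.5Ps, so Ps = 1704/19.
Buyers pay Pb = 1704/19 − 6 = 1590/19; x' = -187 + 7.5·(1704/19) = 9227/19.
The subsidy expands output by 9227/19 − 9047/19 = 180/19 past the efficient level; on those units the gap between marginal cost and willingness to pay runs from 0 up to 6.
DWL = ½ × 6 × 180/19 = 540/19.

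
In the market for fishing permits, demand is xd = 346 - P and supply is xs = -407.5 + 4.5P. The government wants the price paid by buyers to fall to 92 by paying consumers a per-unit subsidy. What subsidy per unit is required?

At a buyer price of 92, quantity demanded is 346 − 1·92 = 254.
Sellers supply 254 only when they receive Ps with -407.5 + 4.5·Ps = 254, i.e. Ps = 147.
s = Ps − Pb = 147 − 92 = 55.

Required subsidy s = 55 per unit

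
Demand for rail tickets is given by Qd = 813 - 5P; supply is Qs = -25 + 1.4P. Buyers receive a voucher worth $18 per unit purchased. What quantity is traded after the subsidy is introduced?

Q' = 178

Pre-subsidy: 813 - 5P = -25 + 1.4P gives P* = 130.9375, Q* = 158.3125.
With the rebate, buyers effectively pay Pb = Ps − 18, where Ps is the price sellers receive.
Demand in terms of Ps becomes Qd = 813 − 5(Ps − 18) = 903 - 5Ps. Setting this equal to supply: 903 - 5Ps = -25 + 1.4Ps, so Ps = 145.
Buyers pay Pb = 145 − 18 = 127; Q' = -25 + 1.4·145 = 178.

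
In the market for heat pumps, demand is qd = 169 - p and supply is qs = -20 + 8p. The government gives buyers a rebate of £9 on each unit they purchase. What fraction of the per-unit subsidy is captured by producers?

Pre-subsidy: 169 - p = -20 + 8p gives p* = 21, q* = 148.
With the rebate, buyers effectively pay pb = ps − 9, where ps is the price sellers receive.
Demand in terms of ps becomes qd = 169 − 1(ps − 9) = 178 - ps. Setting this equal to supply: 178 - ps = -20 + 8ps, so ps = 22.
Buyers pay pb = 22 − 9 = 13; q' = -20 + 8·22 = 156.
Buyers' price falls by p* − pb = 21 − 13 = 8; sellers' price rises by ps − p* = 22 − 21 = 1.
So producers capture 1/9 = 1/9 of each unit of subsidy.

Producer share = 1/9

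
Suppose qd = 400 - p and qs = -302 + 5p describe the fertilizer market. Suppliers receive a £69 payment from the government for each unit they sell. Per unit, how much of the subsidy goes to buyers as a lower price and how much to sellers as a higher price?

Buyers gain £57.5 per unit; sellers gain £11.5 per unit

Pre-subsidy: 400 - p = -302 + 5p gives p* = 117, q* = 283.
With the subsidy, sellers receive ps = pb + 69 for each unit, where pb is the price buyers pay.
Supply in terms of pb becomes qs = -302 + 5(pb + 69) = 43 + 5pb. Setting this equal to demand: 400 - pb = 43 + 5pb, so pb = 59.5.
Sellers receive ps = 59.5 + 69 = 128.5; q' = 400 − 1·59.5 = 340.5.
Buyers' price falls by p* − pb = 117 − 59.5 = 57.5; sellers' price rises by ps − p* = 128.5 − 117 = 11.5.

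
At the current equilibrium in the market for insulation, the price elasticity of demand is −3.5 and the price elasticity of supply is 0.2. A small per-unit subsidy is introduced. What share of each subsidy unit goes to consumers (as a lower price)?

Consumer share = 2/37

For a small subsidy around the equilibrium, the benefit split depends on the relative slopes, which at a point are proportional to the elasticities.
Buyer share = εs/(εs + |εd|) = 0.2/(0.2 + 3.5) = 2/37; seller share = |εd|/(εs + |εd|) = 35/37.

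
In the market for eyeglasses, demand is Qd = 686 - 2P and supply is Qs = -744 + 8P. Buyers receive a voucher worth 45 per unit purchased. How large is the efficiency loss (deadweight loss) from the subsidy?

Deadweight loss = 1620

Pre-subsidy: 686 - 2P = -744 + 8P gives P* = 143, Q* = 400.
With the rebate, buyers effectively pay Pb = Ps − 45, where Ps is the price sellers receive.
Demand in terms of Ps becomes Qd = 686 − 2(Ps − 45) = 776 - 2Ps. Setting this equal to supply: 776 - 2Ps = -744 + 8Ps, so Ps = 152.
Buyers pay Pb = 152 − 45 = 107; Q' = -744 + 8·152 = 472.
The subsidy expands output by 472 − 400 = 72 past the efficient level; on those units the gap between marginal cost and willingness to pay runs from 0 up to 45.
DWL = ½ × 45 × 72 = 1620.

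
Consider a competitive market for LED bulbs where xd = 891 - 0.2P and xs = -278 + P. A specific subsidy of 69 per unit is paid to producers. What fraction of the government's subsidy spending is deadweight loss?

DWL / government spending = 69/8492

Pre-subsidy: 891 - 0.2P = -278 + P gives P* = 5845/6, x* = 4177/6.
With the subsidy, sellers receive Ps = Pb + 69 for each unit, where Pb is the price buyers pay.
Supply in terms of Pb becomes xs = -278 + 1(Pb + 69) = -209 + Pb. Setting this equal to demand: 891 - 0.2Pb = -209 + Pb, so Pb = 2750/3.
Sellers receive Ps = 2750/3 + 69 = 2957/3; x' = 891 − 0.2·(2750/3) = 2123/3.
ΔCS = ½(4177/6 + 2123/3)(5845/6 − 2750/3) = 968645/24; ΔPS = ½(4177/6 + 2123/3)(2957/3 − 5845/6) = 193729/24.
Government spending = 69 × 2123/3 = 48829.
DWL = ½ × 69 × (2123/3 − 4177/6) = 396.75; fraction = 396.75 / 48829 = 69/8492.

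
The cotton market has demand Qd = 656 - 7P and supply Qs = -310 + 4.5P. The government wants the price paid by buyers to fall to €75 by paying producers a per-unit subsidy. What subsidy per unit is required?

At a buyer price of 75, quantity demanded is 656 − 7·75 = 131.
Sellers supply 131 only when they receive Ps with -310 + 4.5·Ps = 131, i.e. Ps = 98.
s = Ps − Pb = 98 − 75 = 23.

Required subsidy s = €23 per unit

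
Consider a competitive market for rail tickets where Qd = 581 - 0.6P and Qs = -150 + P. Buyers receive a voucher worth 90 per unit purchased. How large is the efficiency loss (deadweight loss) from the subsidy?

Pre-subsidy: 581 - 0.6P = -150 + P gives P* = 456.875, Q* = 306.875.
With the rebate, buyers effectively pay Pb = Ps − 90, where Ps is the price sellers receive.
Demand in terms of Ps becomes Qd = 581 − 0.6(Ps − 90) = 635 - 0.6Ps. Setting this equal to supply: 635 - 0.6Ps = -150 + Ps, so Ps = 490.625.
Buyers pay Pb = 490.625 − 90 = 400.625; Q' = -150 + 1·490.625 = 340.625.
The subsidy expands output by 340.625 − 306.875 = 33.75 past the efficient level; on those units the gap between marginal cost and willingness to pay runs from 0 up to 90.
DWL = ½ × 90 × 33.75 = 1518.75.

Deadweight loss = 1518.75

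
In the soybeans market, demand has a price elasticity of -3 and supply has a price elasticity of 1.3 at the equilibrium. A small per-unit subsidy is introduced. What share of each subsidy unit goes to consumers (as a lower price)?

For a small subsidy around the equilibrium, the benefit split depends on the relative slopes, which at a point are proportional to the elasticities.
Buyer share = εs/(εs + |εd|) = 1.3/(1.3 + 3) = 13/43; seller share = |εd|/(εs + |εd|) = 30/43.

Consumer share = 13/43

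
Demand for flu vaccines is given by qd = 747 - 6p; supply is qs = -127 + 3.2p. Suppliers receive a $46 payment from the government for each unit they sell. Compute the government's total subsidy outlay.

Pre-subsidy: 747 - 6p = -127 + 3.2p gives p* = 95, q* = 177.
With the subsidy, sellers receive ps = pb + 46 for each unit, where pb is the price buyers pay.
Supply in terms of pb becomes qs = -127 + 3.2(pb + 46) = 20.2 + 3.2pb. Setting this equal to demand: 747 - 6pb = 20.2 + 3.2pb, so pb = 79.
Sellers receive ps = 79 + 46 = 125; q' = 747 − 6·79 = 273.
Government outlay = subsidy × quantity = 46 × 273 = 12558.

Government cost = $12558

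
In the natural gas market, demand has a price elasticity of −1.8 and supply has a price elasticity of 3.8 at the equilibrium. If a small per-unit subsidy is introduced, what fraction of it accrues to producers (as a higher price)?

Producer share = 9/28

For a small subsidy around the equilibrium, the benefit split depends on the relative slopes, which at a point are proportional to the elasticities.
Buyer share = εs/(εs + |εd|) = 3.8/(3.8 + 1.8) = 19/28; seller share = |εd|/(εs + |εd|) = 9/28.
So producers capture 9/28 of the subsidy.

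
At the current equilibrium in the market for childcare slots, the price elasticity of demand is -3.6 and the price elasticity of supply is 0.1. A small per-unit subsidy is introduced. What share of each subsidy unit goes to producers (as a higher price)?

Producer share = 36/37

For a small subsidy around the equilibrium, the benefit split depends on the relative slopes, which at a point are proportional to the elasticities.
Buyer share = εs/(εs + |εd|) = 0.1/(0.1 + 3.6) = 1/37; seller share = |εd|/(εs + |εd|) = 36/37.
So producers capture 36/37 of the subsidy.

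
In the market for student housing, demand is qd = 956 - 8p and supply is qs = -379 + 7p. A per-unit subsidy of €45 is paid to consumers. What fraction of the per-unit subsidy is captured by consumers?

Consumer share = 7/15

Pre-subsidy: 956 - 8p = -379 + 7p gives p* = 89, q* = 244.
With the rebate, buyers effectively pay pb = ps − 45, where ps is the price sellers receive.
Demand in terms of ps becomes qd = 956 − 8(ps − 45) = 1316 - 8ps. Setting this equal to supply: 1316 - 8ps = -379 + 7ps, so ps = 113.
Buyers pay pb = 113 − 45 = 68; q' = -379 + 7·113 = 412.
Buyers' price falls by p* − pb = 89 − 68 = 21; sellers' price rises by ps − p* = 113 − 89 = 24.
So consumers capture 21/45 = 7/15 of each unit of subsidy.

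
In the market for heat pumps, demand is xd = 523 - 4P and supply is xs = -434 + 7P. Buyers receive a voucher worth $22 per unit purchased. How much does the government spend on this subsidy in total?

Government cost = $5082

Pre-subsidy: 523 - 4P = -434 + 7P gives P* = 87, x* = 175.
With the rebate, buyers effectively pay Pb = Ps − 22, where Ps is the price sellers receive.
Demand in terms of Ps becomes xd = 523 − 4(Ps − 22) = 611 - 4Ps. Setting this equal to supply: 611 - 4Ps = -434 + 7Ps, so Ps = 95.
Buyers pay Pb = 95 − 22 = 73; x' = -434 + 7·95 = 231.
Government outlay = subsidy × quantity = 22 × 231 = 5082.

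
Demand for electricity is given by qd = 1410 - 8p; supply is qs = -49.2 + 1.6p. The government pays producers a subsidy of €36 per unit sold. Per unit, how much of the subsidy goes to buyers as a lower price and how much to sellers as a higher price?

Buyers gain €6 per unit; sellers gain €30 per unit

Pre-subsidy: 1410 - 8p = -49.2 + 1.6p gives p* = 152, q* = 194.
With the subsidy, sellers receive ps = pb + 36 for each unit, where pb is the price buyers pay.
Supply in terms of pb becomes qs = -49.2 + 1.6(pb + 36) = 8.4 + 1.6pb. Setting this equal to demand: 1410 - 8pb = 8.4 + 1.6pb, so pb = 146.
Sellers receive ps = 146 + 36 = 182; q' = 1410 − 8·146 = 242.
Buyers' price falls by p* − pb = 152 − 146 = 6; sellers' price rises by ps − p* = 182 − 152 = 30.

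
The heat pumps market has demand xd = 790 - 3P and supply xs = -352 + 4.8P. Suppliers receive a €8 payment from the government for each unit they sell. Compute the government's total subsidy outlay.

Government cost = 38016/13

Pre-subsidy: 790 - 3P = -352 + 4.8P gives P* = 5710/39, x* = 4560/13.
With the subsidy, sellers receive Ps = Pb + 8 for each unit, where Pb is the price buyers pay.
Supply in terms of Pb becomes xs = -352 + 4.8(Pb + 8) = -313.6 + 4.8Pb. Setting this equal to demand: 790 - 3Pb = -313.6 + 4.8Pb, so Pb = 5518/39.
Sellers receive Ps = 5518/39 + 8 = 5830/39; x' = 790 − 3·(5518/39) = 4752/13.
Government outlay = subsidy × quantity = 8 × 4752/13 = 38016/13.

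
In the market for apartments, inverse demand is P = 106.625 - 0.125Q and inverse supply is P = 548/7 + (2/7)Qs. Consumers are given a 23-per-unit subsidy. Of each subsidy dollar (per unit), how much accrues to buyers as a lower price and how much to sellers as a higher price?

Pre-subsidy: 106.625 - 0.125Q = 548/7 + (2/7)Q gives Q* = 69 and P* = 98.
With the rebate, buyers effectively pay Pb = Ps − 23, where Ps is the price sellers receive.
On the curves, Pb = 106.625 - 0.125Q and Ps = 548/7 + (2/7)Q; the wedge Ps − Pb = 23 gives 548/7 + (2/7)Q − (106.625 - 0.125Q) = 23, so Q' = 125.
Then Pb = 106.625 − 0.125·125 = 91 and Ps = 548/7 + (2/7)·125 = 114.
Buyers' price falls by P* − Pb = 98 − 91 = 7; sellers' price rises by Ps − P* = 114 − 98 = 16.

Buyers gain 7 per unit; sellers gain 16 per unit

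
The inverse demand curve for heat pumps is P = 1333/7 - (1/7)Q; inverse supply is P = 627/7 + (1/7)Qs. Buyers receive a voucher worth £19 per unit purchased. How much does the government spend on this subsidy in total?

Pre-subsidy: 1333/7 - (1/7)Q = 627/7 + (1/7)Q gives Q* = 353 and P* = 140.
With the rebate, buyers effectively pay Pb = Ps − 19, where Ps is the price sellers receive.
On the curves, Pb = 1333/7 - (1/7)Q and Ps = 627/7 + (1/7)Q; the wedge Ps − Pb = 19 gives 627/7 + (1/7)Q − (1333/7 - (1/7)Q) = 19, so Q' = 419.5.
Then Pb = 1333/7 − (1/7)·419.5 = 130.5 and Ps = 627/7 + (1/7)·419.5 = 149.5.
Government outlay = subsidy × quantity = 19 × 419.5 = 7970.5.

Government cost = £7970.5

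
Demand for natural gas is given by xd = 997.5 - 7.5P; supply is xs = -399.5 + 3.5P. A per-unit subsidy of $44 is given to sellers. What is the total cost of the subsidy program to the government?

Pre-subsidy: 997.5 - 7.5P = -399.5 + 3.5P gives P* = 127, x* = 45.
With the subsidy, sellers receive Ps = Pb + 44 for each unit, where Pb is the price buyers pay.
Supply in terms of Pb becomes xs = -399.5 + 3.5(Pb + 44) = -245.5 + 3.5Pb. Setting this equal to demand: 997.5 - 7.5Pb = -245.5 + 3.5Pb, so Pb = 113.
Sellers receive Ps = 113 + 44 = 157; x' = 997.5 − 7.5·113 = 150.
Government outlay = subsidy × quantity = 44 × 150 = 6600.

Government cost = $6600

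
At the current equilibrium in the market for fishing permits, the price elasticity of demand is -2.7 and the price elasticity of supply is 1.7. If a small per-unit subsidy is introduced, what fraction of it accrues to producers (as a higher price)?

For a small subsidy around the equilibrium, the benefit split depends on the relative slopes, which at a point are proportional to the elasticities.
Buyer share = εs/(εs + |εd|) = 1.7/(1.7 + 2.7) = 17/44; seller share = |εd|/(εs + |εd|) = 27/44.
So producers capture 27/44 of the subsidy.

Producer share = 27/44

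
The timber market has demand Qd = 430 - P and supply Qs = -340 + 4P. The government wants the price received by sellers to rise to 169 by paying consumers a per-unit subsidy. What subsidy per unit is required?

Required subsidy s = 75 per unit

At a seller price of 169, quantity supplied is -340 + 4·169 = 336.
Buyers absorb 336 only when they pay Pb with 430 − 1·Pb = 336, i.e. Pb = 94.
s = Ps − Pb = 169 − 94 = 75.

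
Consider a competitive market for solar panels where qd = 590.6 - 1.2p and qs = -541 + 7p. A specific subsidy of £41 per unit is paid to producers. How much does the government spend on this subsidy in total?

Pre-subsidy: 590.6 - 1.2p = -541 + 7p gives p* = 138, q* = 425.
With the subsidy, sellers receive ps = pb + 41 for each unit, where pb is the price buyers pay.
Supply in terms of pb becomes qs = -541 + 7(pb + 41) = -254 + 7pb. Setting this equal to demand: 590.6 - 1.2pb = -254 + 7pb, so pb = 103.
Sellers receive ps = 103 + 41 = 144; q' = 590.6 − 1.2·103 = 467.
Government outlay = subsidy × quantity = 41 × 467 = 19147.

Government cost = £19147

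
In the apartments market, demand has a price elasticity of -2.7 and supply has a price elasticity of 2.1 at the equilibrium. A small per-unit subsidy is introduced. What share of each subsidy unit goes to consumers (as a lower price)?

For a small subsidy around the equilibrium, the benefit split depends on the relative slopes, which at a point are proportional to the elasticities.
Buyer share = εs/(εs + |εd|) = 2.1/(2.1 + 2.7) = 0.4375; seller share = |εd|/(εs + |εd|) = 0.5625.

Consumer share = 0.4375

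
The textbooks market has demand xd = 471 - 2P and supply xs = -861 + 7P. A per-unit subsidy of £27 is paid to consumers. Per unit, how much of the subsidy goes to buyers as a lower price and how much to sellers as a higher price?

Pre-subsidy: 471 - 2P = -861 + 7P gives P* = 148, x* = 175.
With the rebate, buyers effectively pay Pb = Ps − 27, where Ps is the price sellers receive.
Demand in terms of Ps becomes xd = 471 − 2(Ps − 27) = 525 - 2Ps. Setting this equal to supply: 525 - 2Ps = -861 + 7Ps, so Ps = 154.
Buyers pay Pb = 154 − 27 = 127; x' = -861 + 7·154 = 217.
Buyers' price falls by P* − Pb = 148 − 127 = 21; sellers' price rises by Ps − P* = 154 − 148 = 6.

Buyers gain £21 per unit; sellers gain £6 per unit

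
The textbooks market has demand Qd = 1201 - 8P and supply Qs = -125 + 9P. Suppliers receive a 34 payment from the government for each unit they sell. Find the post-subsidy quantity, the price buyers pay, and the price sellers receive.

Q' = 721; buyers pay 60; sellers receive 94

Pre-subsidy: 1201 - 8P = -125 + 9P gives P* = 78, Q* = 577.
With the subsidy, sellers receive Ps = Pb + 34 for each unit, where Pb is the price buyers pay.
Supply in terms of Pb becomes Qs = -125 + 9(Pb + 34) = 181 + 9Pb. Setting this equal to demand: 1201 - 8Pb = 181 + 9Pb, so Pb = 60.
Sellers receive Ps = 60 + 34 = 94; Q' = 1201 − 8·60 = 721.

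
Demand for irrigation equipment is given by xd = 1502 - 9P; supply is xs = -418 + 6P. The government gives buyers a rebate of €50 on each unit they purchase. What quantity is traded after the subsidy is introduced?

x' = 530

Pre-subsidy: 1502 - 9P = -418 + 6P gives P* = 128, x* = 350.
With the rebate, buyers effectively pay Pb = Ps − 50, where Ps is the price sellers receive.
Demand in terms of Ps becomes xd = 1502 − 9(Ps − 50) = 1952 - 9Ps. Setting this equal to supply: 1952 - 9Ps = -418 + 6Ps, so Ps = 158.
Buyers pay Pb = 158 − 50 = 108; x' = -418 + 6·158 = 530.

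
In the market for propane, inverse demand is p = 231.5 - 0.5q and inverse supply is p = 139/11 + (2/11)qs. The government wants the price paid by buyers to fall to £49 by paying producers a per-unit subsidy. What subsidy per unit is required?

Required subsidy s = £30 per unit

At a buyer price of 49, quantity demanded is 463 − 2·49 = 365.
Sellers supply 365 only when they receive ps = 139/11 + (2/11)·365 = 79.
s = ps − pb = 79 − 49 = 30.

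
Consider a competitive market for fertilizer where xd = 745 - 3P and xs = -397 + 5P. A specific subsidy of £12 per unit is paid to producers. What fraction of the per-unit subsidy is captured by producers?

Pre-subsidy: 745 - 3P = -397 + 5P gives P* = 142.75, x* = 316.75.
With the subsidy, sellers receive Ps = Pb + 12 for each unit, where Pb is the price buyers pay.
Supply in terms of Pb becomes xs = -397 + 5(Pb + 12) = -337 + 5Pb. Setting this equal to demand: 745 - 3Pb = -337 + 5Pb, so Pb = 135.25.
Sellers receive Ps = 135.25 + 12 = 147.25; x' = 745 − 3·135.25 = 339.25.
Buyers' price falls by P* − Pb = 142.75 − 135.25 = 7.5; sellers' price rises by Ps − P* = 147.25 − 142.75 = 4.5.
So producers capture 4.5/12 = 0.375 of each unit of subsidy.

Producer share = 0.375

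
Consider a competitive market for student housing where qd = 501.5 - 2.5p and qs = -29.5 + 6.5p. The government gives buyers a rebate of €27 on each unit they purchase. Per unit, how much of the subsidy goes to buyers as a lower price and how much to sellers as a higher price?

Pre-subsidy: 501.5 - 2.5p = -29.5 + 6.5p gives p* = 59, q* = 354.
With the rebate, buyers effectively pay pb = ps − 27, where ps is the price sellers receive.
Demand in terms of ps becomes qd = 501.5 − 2.5(ps − 27) = 569 - 2.5ps. Setting this equal to supply: 569 - 2.5ps = -29.5 + 6.5ps, so ps = 66.5.
Buyers pay pb = 66.5 − 27 = 39.5; q' = -29.5 + 6.5·66.5 = 402.75.
Buyers' price falls by p* − pb = 59 − 39.5 = 19.5; sellers' price rises by ps − p* = 66.5 − 59 = 7.5.

Buyers gain €19.5 per unit; sellers gain €7.5 per unit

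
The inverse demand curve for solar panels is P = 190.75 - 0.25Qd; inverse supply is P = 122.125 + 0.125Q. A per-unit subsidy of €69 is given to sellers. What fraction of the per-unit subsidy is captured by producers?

Producer share = 1/3

Pre-subsidy: 190.75 - 0.25Q = 122.125 + 0.125Q gives Q* = 183 and P* = 145.
With the subsidy, sellers receive Ps = Pb + 69 for each unit, where Pb is the price buyers pay.
On the curves, Pb = 190.75 - 0.25Q and Ps = 122.125 + 0.125Q; the wedge Ps − Pb = 69 gives 122.125 + 0.125Q − (190.75 - 0.25Q) = 69, so Q' = 367.
Then Pb = 190.75 − 0.25·367 = 99 and Ps = 122.125 + 0.125·367 = 168.
Buyers' price falls by P* − Pb = 145 − 99 = 46; sellers' price rises by Ps − P* = 168 − 145 = 23.
So producers capture 23/69 = 1/3 of each unit of subsidy.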